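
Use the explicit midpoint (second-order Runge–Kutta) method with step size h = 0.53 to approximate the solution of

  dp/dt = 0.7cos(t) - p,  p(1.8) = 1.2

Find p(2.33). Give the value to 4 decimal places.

0.5789

Midpoint: k1 = f(t_n, p_n); k2 = f(t_n + h/2, p_n + (h/2)·k1); p_{n+1} = p_n + h·k2.
t=1.800000, p=1.200000:
  k1 = f(1.800000, 1.200000) = -1.359041
  k2 = f(2.065000, 0.839854) = -1.171886
  p ← 1.200000 + 0.53·(-1.171886) = 0.578901
p(2.33) ≈ 0.5789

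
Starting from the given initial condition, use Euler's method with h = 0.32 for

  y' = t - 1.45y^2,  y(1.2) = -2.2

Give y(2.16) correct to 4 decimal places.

-69.1620

Euler: y_{n+1} = y_n + h·f(t_n, y_n).
t=1.200000, y=-2.200000: f=-5.818000 → y ← -2.200000 + 0.32·(-5.818000) = -4.061760
t=1.520000, y=-4.061760: f=-22.401947 → y ← -4.061760 + 0.32·(-22.401947) = -11.230383
t=1.840000, y=-11.230383: f=-181.036177 → y ← -11.230383 + 0.32·(-181.036177) = -69.161960
y(2.16) ≈ -69.1620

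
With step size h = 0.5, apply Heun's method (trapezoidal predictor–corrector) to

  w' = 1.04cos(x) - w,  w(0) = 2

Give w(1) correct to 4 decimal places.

Heun: k1 = f(x_n, w_n); k2 = f(x_n + h, w_n + h·k1); w_{n+1} = w_n + (h/2)·(k1 + k2).
x=0.000000, w=2.000000:
  k1 = f(0.000000, 2.000000) = -0.960000
  k2 = f(0.500000, 1.520000) = -0.607314
  w ← 2.000000 + (0.5/2)·(-0.960000 + (-0.607314)) = 1.608171
x=0.500000, w=1.608171:
  k1 = f(0.500000, 1.608171) = -0.695486
  k2 = f(1.000000, 1.260429) = -0.698514
  w ← 1.608171 + (0.5/2)·(-0.695486 + (-0.698514)) = 1.259671
w(1) ≈ 1.2597

1.2597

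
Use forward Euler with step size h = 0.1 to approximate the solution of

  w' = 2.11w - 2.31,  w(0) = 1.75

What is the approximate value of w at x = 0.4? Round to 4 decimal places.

Euler: w_{n+1} = w_n + h·f(x_n, w_n).
x=0.000000, w=1.750000: f=1.382500 → w ← 1.750000 + 0.1·1.382500 = 1.888250
x=0.100000, w=1.888250: f=1.674207 → w ← 1.888250 + 0.1·1.674207 = 2.055671
x=0.200000, w=2.055671: f=2.027465 → w ← 2.055671 + 0.1·2.027465 = 2.258417
x=0.300000, w=2.258417: f=2.455260 → w ← 2.258417 + 0.1·2.455260 = 2.503943
w(0.4) ≈ 2.5039

2.5039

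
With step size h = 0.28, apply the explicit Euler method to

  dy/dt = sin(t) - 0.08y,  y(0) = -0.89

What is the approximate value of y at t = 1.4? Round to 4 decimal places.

Euler: y_{n+1} = y_n + h·f(t_n, y_n).
t=0.000000, y=-0.890000: f=0.071200 → y ← -0.890000 + 0.28·0.071200 = -0.870064
t=0.280000, y=-0.870064: f=0.345961 → y ← -0.870064 + 0.28·0.345961 = -0.773195
t=0.560000, y=-0.773195: f=0.593042 → y ← -0.773195 + 0.28·0.593042 = -0.607143
t=0.840000, y=-0.607143: f=0.793215 → y ← -0.607143 + 0.28·0.793215 = -0.385043
t=1.120000, y=-0.385043: f=0.930904 → y ← -0.385043 + 0.28·0.930904 = -0.124390
y(1.4) ≈ -0.1244

-0.1244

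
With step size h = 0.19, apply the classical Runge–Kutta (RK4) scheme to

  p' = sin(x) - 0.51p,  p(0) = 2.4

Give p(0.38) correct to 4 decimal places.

RK4: k1 = f(x_n, p_n); k2 = f(x_n + h/2, p_n + (h/2)·k1); k3 = f(x_n + h/2, p_n + (h/2)·k2); k4 = f(x_n + h, p_n + h·k3); p_{n+1} = p_n + (h/6)·(k1 + 2k2 + 2k3 + k4).
x=0.000000, p=2.400000:
  k1 = f(0.000000, 2.400000) = -1.224000
  k2 = f(0.095000, 2.283720) = -1.069840
  k3 = f(0.095000, 2.298365) = -1.077309
  k4 = f(0.190000, 2.195311) = -0.930750
  p ← 2.400000 + (0.19/6)·(k1 + 2k2 + 2k3 + k4) = 2.195780
x=0.190000, p=2.195780:
  k1 = f(0.190000, 2.195780) = -0.930989
  k2 = f(0.285000, 2.107336) = -0.793584
  k3 = f(0.285000, 2.120390) = -0.800241
  k4 = f(0.380000, 2.043734) = -0.671384
  p ← 2.195780 + (0.19/6)·(k1 + 2k2 + 2k3 + k4) = 2.044096
p(0.38) ≈ 2.0441

2.0441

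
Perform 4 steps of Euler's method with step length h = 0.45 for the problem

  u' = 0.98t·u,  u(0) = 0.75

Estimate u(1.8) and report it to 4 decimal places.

2.0031

Euler: u_{n+1} = u_n + h·f(t_n, u_n).
t=0.000000, u=0.750000: f=0.000000 → u ← 0.750000 + 0.45·0.000000 = 0.750000
t=0.450000, u=0.750000: f=0.330750 → u ← 0.750000 + 0.45·0.330750 = 0.898837
t=0.900000, u=0.898837: f=0.792775 → u ← 0.898837 + 0.45·0.792775 = 1.255586
t=1.350000, u=1.255586: f=1.661140 → u ← 1.255586 + 0.45·1.661140 = 2.003099
u(1.8) ≈ 2.0031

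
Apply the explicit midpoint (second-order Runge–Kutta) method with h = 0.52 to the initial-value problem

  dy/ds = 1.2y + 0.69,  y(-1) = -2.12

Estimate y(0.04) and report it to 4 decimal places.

Midpoint: k1 = f(s_n, y_n); k2 = f(s_n + h/2, y_n + (h/2)·k1); y_{n+1} = y_n + h·k2.
s=-1.000000, y=-2.120000:
  k1 = f(-1.000000, -2.120000) = -1.854000
  k2 = f(-0.740000, -2.602040) = -2.432448
  y ← -2.120000 + 0.52·(-2.432448) = -3.384873
s=-0.480000, y=-3.384873:
  k1 = f(-0.480000, -3.384873) = -3.371848
  k2 = f(-0.220000, -4.261553) = -4.423864
  y ← -3.384873 + 0.52·(-4.423864) = -5.685282
y(0.04) ≈ -5.6853

-5.6853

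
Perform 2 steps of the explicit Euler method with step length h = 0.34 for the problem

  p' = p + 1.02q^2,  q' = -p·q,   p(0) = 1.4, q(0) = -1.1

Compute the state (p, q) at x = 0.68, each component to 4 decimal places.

Euler on (p,q): p_{n+1} = p_n + h·p', q_{n+1} = q_n + h·q'.
0.000000: (1.400000, -1.100000); f=(2.634200, 1.540000) → (2.295628, -0.576400)
0.340000: (2.295628, -0.576400); f=(2.634510, 1.323200) → (3.191361, -0.126512)
(p(0.68), q(0.68)) ≈ (3.1914, -0.1265)

3.1914, -0.1265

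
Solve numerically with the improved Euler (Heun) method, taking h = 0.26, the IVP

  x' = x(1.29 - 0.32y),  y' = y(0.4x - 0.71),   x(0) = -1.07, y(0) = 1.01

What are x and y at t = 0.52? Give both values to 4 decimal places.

Heun on (x,y): k1 = f(t_n, state_n); k2 = f(t_n + h, state_n + h·k1); state_{n+1} = state_n + (h/2)·(k1 + k2).
0.000000: (-1.070000, 1.010000)
  k1 = (-1.034476, -1.149380)
  predictor → (-1.338964, 0.711161)
  k2 = (-1.422553, -0.885812)
  → (-1.389414, 0.745425)
0.260000: (-1.389414, 0.745425)
  k1 = (-1.460919, -0.943533)
  predictor → (-1.769253, 0.500106)
  k2 = (-1.999195, -0.709001)
  → (-1.839229, 0.530596)
(x(0.52), y(0.52)) ≈ (-1.8392, 0.5306)

-1.8392, 0.5306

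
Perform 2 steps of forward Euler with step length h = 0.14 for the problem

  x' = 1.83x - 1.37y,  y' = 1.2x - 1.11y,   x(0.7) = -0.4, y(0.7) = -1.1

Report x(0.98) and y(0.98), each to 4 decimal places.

Euler on (x,y): x_{n+1} = x_n + h·x', y_{n+1} = y_n + h·y'.
0.700000: (-0.400000, -1.100000); f=(0.775000, 0.741000) → (-0.291500, -0.996260)
0.840000: (-0.291500, -0.996260); f=(0.831431, 0.756049) → (-0.175100, -0.890413)
(x(0.98), y(0.98)) ≈ (-0.1751, -0.8904)

-0.1751, -0.8904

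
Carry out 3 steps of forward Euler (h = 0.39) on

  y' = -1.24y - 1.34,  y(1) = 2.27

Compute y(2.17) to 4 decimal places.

Euler: y_{n+1} = y_n + h·f(x_n, y_n).
x=1.000000, y=2.270000: f=-4.154800 → y ← 2.270000 + 0.39·(-4.154800) = 0.649628
x=1.390000, y=0.649628: f=-2.145539 → y ← 0.649628 + 0.39·(-2.145539) = -0.187132
x=1.780000, y=-0.187132: f=-1.107956 → y ← -0.187132 + 0.39·(-1.107956) = -0.619235
y(2.17) ≈ -0.6192

-0.6192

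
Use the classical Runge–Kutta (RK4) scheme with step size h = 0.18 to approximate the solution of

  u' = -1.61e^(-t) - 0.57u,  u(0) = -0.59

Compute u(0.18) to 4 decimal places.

RK4: k1 = f(t_n, u_n); k2 = f(t_n + h/2, u_n + (h/2)·k1); k3 = f(t_n + h/2, u_n + (h/2)·k2); k4 = f(t_n + h, u_n + h·k3); u_{n+1} = u_n + (h/6)·(k1 + 2k2 + 2k3 + k4).
t=0.000000, u=-0.590000:
  k1 = f(0.000000, -0.590000) = -1.273700
  k2 = f(0.090000, -0.704633) = -1.069788
  k3 = f(0.090000, -0.686281) = -1.080249
  k4 = f(0.180000, -0.784445) = -0.897651
  u ← -0.590000 + (0.18/6)·(k1 + 2k2 + 2k3 + k4) = -0.784143
u(0.18) ≈ -0.7841

-0.7841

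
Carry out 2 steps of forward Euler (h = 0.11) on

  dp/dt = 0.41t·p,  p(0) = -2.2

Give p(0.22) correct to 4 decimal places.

-2.2109

Euler: p_{n+1} = p_n + h·f(t_n, p_n).
t=0.000000, p=-2.200000: f=0.000000 → p ← -2.200000 + 0.11·0.000000 = -2.200000
t=0.110000, p=-2.200000: f=-0.099220 → p ← -2.200000 + 0.11·(-0.099220) = -2.210914
p(0.22) ≈ -2.2109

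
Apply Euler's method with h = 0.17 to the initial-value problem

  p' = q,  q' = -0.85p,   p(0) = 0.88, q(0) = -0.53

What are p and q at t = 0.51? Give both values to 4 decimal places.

Euler on (p,q): p_{n+1} = p_n + h·p', q_{n+1} = q_n + h·q'.
0.000000: (0.880000, -0.530000); f=(-0.530000, -0.748000) → (0.789900, -0.657160)
0.170000: (0.789900, -0.657160); f=(-0.657160, -0.671415) → (0.678183, -0.771301)
0.340000: (0.678183, -0.771301); f=(-0.771301, -0.576455) → (0.547062, -0.869298)
(p(0.51), q(0.51)) ≈ (0.5471, -0.8693)

0.5471, -0.8693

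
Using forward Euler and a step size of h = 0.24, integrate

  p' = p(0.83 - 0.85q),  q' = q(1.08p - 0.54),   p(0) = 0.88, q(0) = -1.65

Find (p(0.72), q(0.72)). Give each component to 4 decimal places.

3.4999, -3.1419

Euler on (p,q): p_{n+1} = p_n + h·p', q_{n+1} = q_n + h·q'.
0.000000: (0.880000, -1.650000); f=(1.964600, -0.677160) → (1.351504, -1.812518)
0.240000: (1.351504, -1.812518); f=(3.203930, -1.666836) → (2.120447, -2.212559)
0.480000: (2.120447, -2.212559); f=(5.747844, -3.872162) → (3.499930, -3.141878)
(p(0.72), q(0.72)) ≈ (3.4999, -3.1419)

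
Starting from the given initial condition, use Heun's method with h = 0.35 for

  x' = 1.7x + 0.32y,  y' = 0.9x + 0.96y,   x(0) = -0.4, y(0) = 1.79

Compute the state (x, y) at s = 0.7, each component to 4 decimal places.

-0.3714, 3.1039

Heun on (x,y): k1 = f(s_n, state_n); k2 = f(s_n + h, state_n + h·k1); state_{n+1} = state_n + (h/2)·(k1 + k2).
0.000000: (-0.400000, 1.790000)
  k1 = (-0.107200, 1.358400)
  predictor → (-0.437520, 2.265440)
  k2 = (-0.018843, 1.781054)
  → (-0.422058, 2.339405)
0.350000: (-0.422058, 2.339405)
  k1 = (0.031112, 1.865977)
  predictor → (-0.411169, 2.992496)
  k2 = (0.258612, 2.502745)
  → (-0.371356, 3.103931)
(x(0.7), y(0.7)) ≈ (-0.3714, 3.1039)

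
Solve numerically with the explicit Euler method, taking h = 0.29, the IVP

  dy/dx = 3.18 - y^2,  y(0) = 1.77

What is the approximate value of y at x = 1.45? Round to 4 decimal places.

Euler: y_{n+1} = y_n + h·f(x_n, y_n).
x=0.000000, y=1.770000: f=0.047100 → y ← 1.770000 + 0.29·0.047100 = 1.783659
x=0.290000, y=1.783659: f=-0.001439 → y ← 1.783659 + 0.29·(-0.001439) = 1.783242
x=0.580000, y=1.783242: f=0.000050 → y ← 1.783242 + 0.29·0.000050 = 1.783256
x=0.870000, y=1.783256: f=-0.000002 → y ← 1.783256 + 0.29·(-0.000002) = 1.783255
x=1.160000, y=1.783255: f=0.000000 → y ← 1.783255 + 0.29·0.000000 = 1.783255
y(1.45) ≈ 1.7833

1.7833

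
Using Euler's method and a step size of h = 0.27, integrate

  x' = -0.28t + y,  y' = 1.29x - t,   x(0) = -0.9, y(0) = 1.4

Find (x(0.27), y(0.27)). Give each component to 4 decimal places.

Euler on (x,y): x_{n+1} = x_n + h·x', y_{n+1} = y_n + h·y'.
0.000000: (-0.900000, 1.400000); f=(1.400000, -1.161000) → (-0.522000, 1.086530)
(x(0.27), y(0.27)) ≈ (-0.5220, 1.0865)

-0.5220, 1.0865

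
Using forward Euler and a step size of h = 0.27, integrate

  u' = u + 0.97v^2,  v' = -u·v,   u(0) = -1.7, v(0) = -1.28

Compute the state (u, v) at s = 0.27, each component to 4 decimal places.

-1.7299, -1.8675

Euler on (u,v): u_{n+1} = u_n + h·u', v_{n+1} = v_n + h·v'.
0.000000: (-1.700000, -1.280000); f=(-0.110752, -2.176000) → (-1.729903, -1.867520)
(u(0.27), v(0.27)) ≈ (-1.7299, -1.8675)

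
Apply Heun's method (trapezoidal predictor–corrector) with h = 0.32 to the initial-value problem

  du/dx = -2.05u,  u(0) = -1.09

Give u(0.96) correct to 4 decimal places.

Heun: k1 = f(x_n, u_n); k2 = f(x_n + h, u_n + h·k1); u_{n+1} = u_n + (h/2)·(k1 + k2).
x=0.000000, u=-1.090000:
  k1 = f(0.000000, -1.090000) = 2.234500
  k2 = f(0.320000, -0.374960) = 0.768668
  u ← -1.090000 + (0.32/2)·(2.234500 + 0.768668) = -0.609493
x=0.320000, u=-0.609493:
  k1 = f(0.320000, -0.609493) = 1.249461
  k2 = f(0.640000, -0.209666) = 0.429815
  u ← -0.609493 + (0.32/2)·(1.249461 + 0.429815) = -0.340809
x=0.640000, u=-0.340809:
  k1 = f(0.640000, -0.340809) = 0.698659
  k2 = f(0.960000, -0.117238) = 0.240339
  u ← -0.340809 + (0.32/2)·(0.698659 + 0.240339) = -0.190570
u(0.96) ≈ -0.1906

-0.1906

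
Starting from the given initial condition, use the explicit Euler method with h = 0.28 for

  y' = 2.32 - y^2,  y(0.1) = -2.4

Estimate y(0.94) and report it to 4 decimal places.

Euler: y_{n+1} = y_n + h·f(t_n, y_n).
t=0.100000, y=-2.400000: f=-3.440000 → y ← -2.400000 + 0.28·(-3.440000) = -3.363200
t=0.380000, y=-3.363200: f=-8.991114 → y ← -3.363200 + 0.28·(-8.991114) = -5.880712
t=0.660000, y=-5.880712: f=-32.262773 → y ← -5.880712 + 0.28·(-32.262773) = -14.914289
y(0.94) ≈ -14.9143

-14.9143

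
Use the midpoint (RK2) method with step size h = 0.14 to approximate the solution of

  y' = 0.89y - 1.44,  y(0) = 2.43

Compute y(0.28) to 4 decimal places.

Midpoint: k1 = f(t_n, y_n); k2 = f(t_n + h/2, y_n + (h/2)·k1); y_{n+1} = y_n + h·k2.
t=0.000000, y=2.430000:
  k1 = f(0.000000, 2.430000) = 0.722700
  k2 = f(0.070000, 2.480589) = 0.767724
  y ← 2.430000 + 0.14·0.767724 = 2.537481
t=0.140000, y=2.537481:
  k1 = f(0.140000, 2.537481) = 0.818358
  k2 = f(0.210000, 2.594766) = 0.869342
  y ← 2.537481 + 0.14·0.869342 = 2.659189
y(0.28) ≈ 2.6592

2.6592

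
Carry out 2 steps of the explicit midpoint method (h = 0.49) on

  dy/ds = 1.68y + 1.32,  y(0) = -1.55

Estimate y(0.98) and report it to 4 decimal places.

Midpoint: k1 = f(s_n, y_n); k2 = f(s_n + h/2, y_n + (h/2)·k1); y_{n+1} = y_n + h·k2.
s=0.000000, y=-1.550000:
  k1 = f(0.000000, -1.550000) = -1.284000
  k2 = f(0.245000, -1.864580) = -1.812494
  y ← -1.550000 + 0.49·(-1.812494) = -2.438122
s=0.490000, y=-2.438122:
  k1 = f(0.490000, -2.438122) = -2.776045
  k2 = f(0.735000, -3.118253) = -3.918666
  y ← -2.438122 + 0.49·(-3.918666) = -4.358268
y(0.98) ≈ -4.3583

-4.3583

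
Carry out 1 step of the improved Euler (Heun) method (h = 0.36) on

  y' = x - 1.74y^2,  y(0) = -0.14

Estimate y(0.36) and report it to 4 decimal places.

Heun: k1 = f(x_n, y_n); k2 = f(x_n + h, y_n + h·k1); y_{n+1} = y_n + (h/2)·(k1 + k2).
x=0.000000, y=-0.140000:
  k1 = f(0.000000, -0.140000) = -0.034104
  k2 = f(0.360000, -0.152277) = 0.319652
  y ← -0.140000 + (0.36/2)·(-0.034104 + 0.319652) = -0.088601
y(0.36) ≈ -0.0886

-0.0886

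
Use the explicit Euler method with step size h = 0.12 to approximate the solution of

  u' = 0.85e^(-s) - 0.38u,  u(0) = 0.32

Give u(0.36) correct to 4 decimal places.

Euler: u_{n+1} = u_n + h·f(s_n, u_n).
s=0.000000, u=0.320000: f=0.728400 → u ← 0.320000 + 0.12·0.728400 = 0.407408
s=0.120000, u=0.407408: f=0.599067 → u ← 0.407408 + 0.12·0.599067 = 0.479296
s=0.240000, u=0.479296: f=0.486501 → u ← 0.479296 + 0.12·0.486501 = 0.537676
u(0.36) ≈ 0.5377

0.5377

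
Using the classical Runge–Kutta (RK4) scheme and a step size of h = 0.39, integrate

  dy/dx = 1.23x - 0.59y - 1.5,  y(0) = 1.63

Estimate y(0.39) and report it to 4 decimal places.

0.8592

RK4: k1 = f(x_n, y_n); k2 = f(x_n + h/2, y_n + (h/2)·k1); k3 = f(x_n + h/2, y_n + (h/2)·k2); k4 = f(x_n + h, y_n + h·k3); y_{n+1} = y_n + (h/6)·(k1 + 2k2 + 2k3 + k4).
x=0.000000, y=1.630000:
  k1 = f(0.000000, 1.630000) = -2.461700
  k2 = f(0.195000, 1.149968) = -1.938631
  k3 = f(0.195000, 1.251967) = -1.998810
  k4 = f(0.390000, 0.850464) = -1.522074
  y ← 1.630000 + (0.39/6)·(k1 + 2k2 + 2k3 + k4) = 0.859187
y(0.39) ≈ 0.8592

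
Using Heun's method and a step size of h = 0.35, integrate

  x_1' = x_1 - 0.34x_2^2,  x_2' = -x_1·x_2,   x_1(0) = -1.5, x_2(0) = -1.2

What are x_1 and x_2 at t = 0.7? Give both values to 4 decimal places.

-4.8306, -5.9426

Heun on (x_1,x_2): k1 = f(t_n, state_n); k2 = f(t_n + h, state_n + h·k1); state_{n+1} = state_n + (h/2)·(k1 + k2).
0.000000: (-1.500000, -1.200000)
  k1 = (-1.989600, -1.800000)
  predictor → (-2.196360, -1.830000)
  k2 = (-3.334986, -4.019339)
  → (-2.431803, -2.218384)
0.350000: (-2.431803, -2.218384)
  k1 = (-4.105020, -5.394673)
  predictor → (-3.868560, -4.106520)
  k2 = (-9.602151, -15.886316)
  → (-4.830558, -5.942557)
(x_1(0.7), x_2(0.7)) ≈ (-4.8306, -5.9426)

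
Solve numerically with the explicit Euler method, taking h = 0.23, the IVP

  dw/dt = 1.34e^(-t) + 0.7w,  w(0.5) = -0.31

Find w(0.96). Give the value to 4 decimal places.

Euler: w_{n+1} = w_n + h·f(t_n, w_n).
t=0.500000, w=-0.310000: f=0.595751 → w ← -0.310000 + 0.23·0.595751 = -0.172977
t=0.730000, w=-0.172977: f=0.524674 → w ← -0.172977 + 0.23·0.524674 = -0.052302
w(0.96) ≈ -0.0523

-0.0523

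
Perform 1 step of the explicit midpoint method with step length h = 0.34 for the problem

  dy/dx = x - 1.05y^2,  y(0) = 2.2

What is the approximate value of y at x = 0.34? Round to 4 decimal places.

Midpoint: k1 = f(x_n, y_n); k2 = f(x_n + h/2, y_n + (h/2)·k1); y_{n+1} = y_n + h·k2.
x=0.000000, y=2.200000:
  k1 = f(0.000000, 2.200000) = -5.082000
  k2 = f(0.170000, 1.336060) = -1.704309
  y ← 2.200000 + 0.34·(-1.704309) = 1.620535
y(0.34) ≈ 1.6205

1.6205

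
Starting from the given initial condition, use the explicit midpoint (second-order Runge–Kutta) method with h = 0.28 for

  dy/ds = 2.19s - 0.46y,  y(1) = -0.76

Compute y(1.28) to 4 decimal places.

-0.0089

Midpoint: k1 = f(s_n, y_n); k2 = f(s_n + h/2, y_n + (h/2)·k1); y_{n+1} = y_n + h·k2.
s=1.000000, y=-0.760000:
  k1 = f(1.000000, -0.760000) = 2.539600
  k2 = f(1.140000, -0.404456) = 2.682650
  y ← -0.760000 + 0.28·2.682650 = -0.008858
y(1.28) ≈ -0.0089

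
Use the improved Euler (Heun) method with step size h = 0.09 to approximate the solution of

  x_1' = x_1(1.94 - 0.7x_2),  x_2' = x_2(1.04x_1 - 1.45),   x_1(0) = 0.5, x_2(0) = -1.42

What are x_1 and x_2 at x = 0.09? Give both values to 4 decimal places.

Heun on (x_1,x_2): k1 = f(x_n, state_n); k2 = f(x_n + h, state_n + h·k1); state_{n+1} = state_n + (h/2)·(k1 + k2).
0.000000: (0.500000, -1.420000)
  k1 = (1.467000, 1.320600)
  predictor → (0.632030, -1.301146)
  k2 = (1.801793, 1.031404)
  → (0.647096, -1.314160)
(x_1(0.09), x_2(0.09)) ≈ (0.6471, -1.3142)

0.6471, -1.3142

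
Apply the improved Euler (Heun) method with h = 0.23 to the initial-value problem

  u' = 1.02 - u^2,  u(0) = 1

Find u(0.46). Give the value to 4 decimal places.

Heun: k1 = f(x_n, u_n); k2 = f(x_n + h, u_n + h·k1); u_{n+1} = u_n + (h/2)·(k1 + k2).
x=0.000000, u=1.000000:
  k1 = f(0.000000, 1.000000) = 0.020000
  k2 = f(0.230000, 1.004600) = 0.010779
  u ← 1.000000 + (0.23/2)·(0.020000 + 0.010779) = 1.003540
x=0.230000, u=1.003540:
  k1 = f(0.230000, 1.003540) = 0.012908
  k2 = f(0.460000, 1.006508) = 0.006941
  u ← 1.003540 + (0.23/2)·(0.012908 + 0.006941) = 1.005822
u(0.46) ≈ 1.0058

1.0058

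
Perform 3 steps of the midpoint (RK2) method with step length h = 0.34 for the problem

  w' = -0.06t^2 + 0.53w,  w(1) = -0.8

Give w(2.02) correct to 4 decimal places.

-1.5473

Midpoint: k1 = f(t_n, w_n); k2 = f(t_n + h/2, w_n + (h/2)·k1); w_{n+1} = w_n + h·k2.
t=1.000000, w=-0.800000:
  k1 = f(1.000000, -0.800000) = -0.484000
  k2 = f(1.170000, -0.882280) = -0.549742
  w ← -0.800000 + 0.34·(-0.549742) = -0.986912
t=1.340000, w=-0.986912:
  k1 = f(1.340000, -0.986912) = -0.630800
  k2 = f(1.510000, -1.094148) = -0.716705
  w ← -0.986912 + 0.34·(-0.716705) = -1.230592
t=1.680000, w=-1.230592:
  k1 = f(1.680000, -1.230592) = -0.821558
  k2 = f(1.850000, -1.370257) = -0.931586
  w ← -1.230592 + 0.34·(-0.931586) = -1.547331
w(2.02) ≈ -1.5473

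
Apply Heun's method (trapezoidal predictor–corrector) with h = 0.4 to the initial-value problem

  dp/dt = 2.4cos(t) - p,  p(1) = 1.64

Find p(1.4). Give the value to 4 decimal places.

1.3524

Heun: k1 = f(t_n, p_n); k2 = f(t_n + h, p_n + h·k1); p_{n+1} = p_n + (h/2)·(k1 + k2).
t=1.000000, p=1.640000:
  k1 = f(1.000000, 1.640000) = -0.343274
  k2 = f(1.400000, 1.502690) = -1.094769
  p ← 1.640000 + (0.4/2)·(-0.343274 + (-1.094769)) = 1.352391
p(1.4) ≈ 1.3524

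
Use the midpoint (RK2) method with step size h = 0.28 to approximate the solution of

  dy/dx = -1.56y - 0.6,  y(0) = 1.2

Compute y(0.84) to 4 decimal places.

Midpoint: k1 = f(x_n, y_n); k2 = f(x_n + h/2, y_n + (h/2)·k1); y_{n+1} = y_n + h·k2.
x=0.000000, y=1.200000:
  k1 = f(0.000000, 1.200000) = -2.472000
  k2 = f(0.140000, 0.853920) = -1.932115
  y ← 1.200000 + 0.28·(-1.932115) = 0.659008
x=0.280000, y=0.659008:
  k1 = f(0.280000, 0.659008) = -1.628052
  k2 = f(0.420000, 0.431080) = -1.272486
  y ← 0.659008 + 0.28·(-1.272486) = 0.302712
x=0.560000, y=0.302712:
  k1 = f(0.560000, 0.302712) = -1.072230
  k2 = f(0.700000, 0.152600) = -0.838055
  y ← 0.302712 + 0.28·(-0.838055) = 0.068056
y(0.84) ≈ 0.0681

0.0681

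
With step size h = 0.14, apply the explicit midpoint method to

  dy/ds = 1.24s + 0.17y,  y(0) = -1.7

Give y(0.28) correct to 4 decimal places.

-1.7337

Midpoint: k1 = f(s_n, y_n); k2 = f(s_n + h/2, y_n + (h/2)·k1); y_{n+1} = y_n + h·k2.
s=0.000000, y=-1.700000:
  k1 = f(0.000000, -1.700000) = -0.289000
  k2 = f(0.070000, -1.720230) = -0.205639
  y ← -1.700000 + 0.14·(-0.205639) = -1.728789
s=0.140000, y=-1.728789:
  k1 = f(0.140000, -1.728789) = -0.120294
  k2 = f(0.210000, -1.737210) = -0.034926
  y ← -1.728789 + 0.14·(-0.034926) = -1.733679
y(0.28) ≈ -1.7337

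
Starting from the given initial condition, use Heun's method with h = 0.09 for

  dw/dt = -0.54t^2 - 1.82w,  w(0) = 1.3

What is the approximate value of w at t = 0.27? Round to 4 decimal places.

0.7939

Heun: k1 = f(t_n, w_n); k2 = f(t_n + h, w_n + h·k1); w_{n+1} = w_n + (h/2)·(k1 + k2).
t=0.000000, w=1.300000:
  k1 = f(0.000000, 1.300000) = -2.366000
  k2 = f(0.090000, 1.087060) = -1.982823
  w ← 1.300000 + (0.09/2)·(-2.366000 + (-1.982823)) = 1.104303
t=0.090000, w=1.104303:
  k1 = f(0.090000, 1.104303) = -2.014205
  k2 = f(0.180000, 0.923024) = -1.697401
  w ← 1.104303 + (0.09/2)·(-2.014205 + (-1.697401)) = 0.937281
t=0.180000, w=0.937281:
  k1 = f(0.180000, 0.937281) = -1.723347
  k2 = f(0.270000, 0.782179) = -1.462933
  w ← 0.937281 + (0.09/2)·(-1.723347 + (-1.462933)) = 0.793898
w(0.27) ≈ 0.7939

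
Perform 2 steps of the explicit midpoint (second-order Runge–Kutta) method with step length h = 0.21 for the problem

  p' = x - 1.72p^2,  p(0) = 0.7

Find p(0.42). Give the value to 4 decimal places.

Midpoint: k1 = f(x_n, p_n); k2 = f(x_n + h/2, p_n + (h/2)·k1); p_{n+1} = p_n + h·k2.
x=0.000000, p=0.700000:
  k1 = f(0.000000, 0.700000) = -0.842800
  k2 = f(0.105000, 0.611506) = -0.538176
  p ← 0.700000 + 0.21·(-0.538176) = 0.586983
x=0.210000, p=0.586983:
  k1 = f(0.210000, 0.586983) = -0.382624
  k2 = f(0.315000, 0.546807) = -0.199277
  p ← 0.586983 + 0.21·(-0.199277) = 0.545135
p(0.42) ≈ 0.5451

0.5451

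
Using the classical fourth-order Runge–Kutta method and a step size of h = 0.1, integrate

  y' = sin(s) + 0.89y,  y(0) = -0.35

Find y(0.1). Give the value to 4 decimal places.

RK4: k1 = f(s_n, y_n); k2 = f(s_n + h/2, y_n + (h/2)·k1); k3 = f(s_n + h/2, y_n + (h/2)·k2); k4 = f(s_n + h, y_n + h·k3); y_{n+1} = y_n + (h/6)·(k1 + 2k2 + 2k3 + k4).
s=0.000000, y=-0.350000:
  k1 = f(0.000000, -0.350000) = -0.311500
  k2 = f(0.050000, -0.365575) = -0.275383
  k3 = f(0.050000, -0.363769) = -0.273775
  k4 = f(0.100000, -0.377378) = -0.236033
  y ← -0.350000 + (0.1/6)·(k1 + 2k2 + 2k3 + k4) = -0.377431
y(0.1) ≈ -0.3774

-0.3774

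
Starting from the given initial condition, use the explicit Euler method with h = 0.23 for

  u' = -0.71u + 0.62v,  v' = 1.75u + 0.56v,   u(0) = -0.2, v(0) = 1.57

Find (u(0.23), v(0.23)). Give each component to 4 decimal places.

0.0565, 1.6917

Euler on (u,v): u_{n+1} = u_n + h·u', v_{n+1} = v_n + h·v'.
0.000000: (-0.200000, 1.570000); f=(1.115400, 0.529200) → (0.056542, 1.691716)
(u(0.23), v(0.23)) ≈ (0.0565, 1.6917)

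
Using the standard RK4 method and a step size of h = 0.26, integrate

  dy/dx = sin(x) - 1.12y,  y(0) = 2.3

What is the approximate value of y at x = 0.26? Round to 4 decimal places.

RK4: k1 = f(x_n, y_n); k2 = f(x_n + h/2, y_n + (h/2)·k1); k3 = f(x_n + h/2, y_n + (h/2)·k2); k4 = f(x_n + h, y_n + h·k3); y_{n+1} = y_n + (h/6)·(k1 + 2k2 + 2k3 + k4).
x=0.000000, y=2.300000:
  k1 = f(0.000000, 2.300000) = -2.576000
  k2 = f(0.130000, 1.965120) = -2.071300
  k3 = f(0.130000, 2.030731) = -2.144785
  k4 = f(0.260000, 1.742356) = -1.694358
  y ← 2.300000 + (0.26/6)·(k1 + 2k2 + 2k3 + k4) = 1.749557
y(0.26) ≈ 1.7496

1.7496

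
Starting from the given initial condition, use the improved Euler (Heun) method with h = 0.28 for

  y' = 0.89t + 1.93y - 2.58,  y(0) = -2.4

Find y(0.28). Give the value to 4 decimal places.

-4.9301

Heun: k1 = f(t_n, y_n); k2 = f(t_n + h, y_n + h·k1); y_{n+1} = y_n + (h/2)·(k1 + k2).
t=0.000000, y=-2.400000:
  k1 = f(0.000000, -2.400000) = -7.212000
  k2 = f(0.280000, -4.419360) = -10.860165
  y ← -2.400000 + (0.28/2)·(-7.212000 + (-10.860165)) = -4.930103
y(0.28) ≈ -4.9301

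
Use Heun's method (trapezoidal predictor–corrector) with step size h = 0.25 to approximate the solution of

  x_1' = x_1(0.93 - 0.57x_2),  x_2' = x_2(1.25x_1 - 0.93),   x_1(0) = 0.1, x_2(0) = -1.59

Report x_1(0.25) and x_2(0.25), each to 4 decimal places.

0.1531, -1.3113

Heun on (x_1,x_2): k1 = f(t_n, state_n); k2 = f(t_n + h, state_n + h·k1); state_{n+1} = state_n + (h/2)·(k1 + k2).
0.000000: (0.100000, -1.590000)
  k1 = (0.183630, 1.279950)
  predictor → (0.145908, -1.270012)
  k2 = (0.241317, 0.949481)
  → (0.153118, -1.311321)
(x_1(0.25), x_2(0.25)) ≈ (0.1531, -1.3113)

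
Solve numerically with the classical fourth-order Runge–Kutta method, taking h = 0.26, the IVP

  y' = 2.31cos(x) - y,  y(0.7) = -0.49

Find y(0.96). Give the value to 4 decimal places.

-0.0241

RK4: k1 = f(x_n, y_n); k2 = f(x_n + h/2, y_n + (h/2)·k1); k3 = f(x_n + h/2, y_n + (h/2)·k2); k4 = f(x_n + h, y_n + h·k3); y_{n+1} = y_n + (h/6)·(k1 + 2k2 + 2k3 + k4).
x=0.700000, y=-0.490000:
  k1 = f(0.700000, -0.490000) = 2.256785
  k2 = f(0.830000, -0.196618) = 1.755581
  k3 = f(0.830000, -0.261774) = 1.820737
  k4 = f(0.960000, -0.016608) = 1.341439
  y ← -0.490000 + (0.26/6)·(k1 + 2k2 + 2k3 + k4) = -0.024129
y(0.96) ≈ -0.0241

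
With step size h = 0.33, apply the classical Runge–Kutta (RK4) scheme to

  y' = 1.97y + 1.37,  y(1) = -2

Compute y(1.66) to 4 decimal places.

RK4: k1 = f(t_n, y_n); k2 = f(t_n + h/2, y_n + (h/2)·k1); k3 = f(t_n + h/2, y_n + (h/2)·k2); k4 = f(t_n + h, y_n + h·k3); y_{n+1} = y_n + (h/6)·(k1 + 2k2 + 2k3 + k4).
t=1.000000, y=-2.000000:
  k1 = f(1.000000, -2.000000) = -2.570000
  k2 = f(1.165000, -2.424050) = -3.405378
  k3 = f(1.165000, -2.561887) = -3.676918
  k4 = f(1.330000, -3.213383) = -4.960365
  y ← -2.000000 + (0.33/6)·(k1 + 2k2 + 2k3 + k4) = -3.193223
t=1.330000, y=-3.193223:
  k1 = f(1.330000, -3.193223) = -4.920649
  k2 = f(1.495000, -4.005130) = -6.520106
  k3 = f(1.495000, -4.269040) = -7.040009
  k4 = f(1.660000, -5.516426) = -9.497359
  y ← -3.193223 + (0.33/6)·(k1 + 2k2 + 2k3 + k4) = -5.477826
y(1.66) ≈ -5.4778

-5.4778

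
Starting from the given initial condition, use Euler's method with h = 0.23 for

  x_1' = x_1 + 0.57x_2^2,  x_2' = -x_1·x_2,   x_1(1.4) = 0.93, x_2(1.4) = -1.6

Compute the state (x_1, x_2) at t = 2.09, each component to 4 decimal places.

2.5837, -0.4429

Euler on (x_1,x_2): x_1_{n+1} = x_1_n + h·x_1', x_2_{n+1} = x_2_n + h·x_2'.
1.400000: (0.930000, -1.600000); f=(2.389200, 1.488000) → (1.479516, -1.257760)
1.630000: (1.479516, -1.257760); f=(2.381233, 1.860876) → (2.027200, -0.829759)
1.860000: (2.027200, -0.829759); f=(2.419644, 1.682086) → (2.583718, -0.442879)
(x_1(2.09), x_2(2.09)) ≈ (2.5837, -0.4429)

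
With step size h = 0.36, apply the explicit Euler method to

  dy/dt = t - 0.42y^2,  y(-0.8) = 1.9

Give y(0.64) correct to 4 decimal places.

Euler: y_{n+1} = y_n + h·f(t_n, y_n).
t=-0.800000, y=1.900000: f=-2.316200 → y ← 1.900000 + 0.36·(-2.316200) = 1.066168
t=-0.440000, y=1.066168: f=-0.917420 → y ← 1.066168 + 0.36·(-0.917420) = 0.735897
t=-0.080000, y=0.735897: f=-0.307449 → y ← 0.735897 + 0.36·(-0.307449) = 0.625215
t=0.280000, y=0.625215: f=0.115824 → y ← 0.625215 + 0.36·0.115824 = 0.666912
y(0.64) ≈ 0.6669

0.6669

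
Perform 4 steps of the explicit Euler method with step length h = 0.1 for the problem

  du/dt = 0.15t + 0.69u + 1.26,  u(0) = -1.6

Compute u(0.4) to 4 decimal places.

Euler: u_{n+1} = u_n + h·f(t_n, u_n).
t=0.000000, u=-1.600000: f=0.156000 → u ← -1.600000 + 0.1·0.156000 = -1.584400
t=0.100000, u=-1.584400: f=0.181764 → u ← -1.584400 + 0.1·0.181764 = -1.566224
t=0.200000, u=-1.566224: f=0.209306 → u ← -1.566224 + 0.1·0.209306 = -1.545293
t=0.300000, u=-1.545293: f=0.238748 → u ← -1.545293 + 0.1·0.238748 = -1.521418
u(0.4) ≈ -1.5214

-1.5214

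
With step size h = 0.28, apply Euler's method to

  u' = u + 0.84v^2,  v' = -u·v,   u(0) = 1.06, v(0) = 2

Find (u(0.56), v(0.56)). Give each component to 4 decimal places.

Euler on (u,v): u_{n+1} = u_n + h·u', v_{n+1} = v_n + h·v'.
0.000000: (1.060000, 2.000000); f=(4.420000, -2.120000) → (2.297600, 1.406400)
0.280000: (2.297600, 1.406400); f=(3.959087, -3.231345) → (3.406144, 0.501624)
(u(0.56), v(0.56)) ≈ (3.4061, 0.5016)

3.4061, 0.5016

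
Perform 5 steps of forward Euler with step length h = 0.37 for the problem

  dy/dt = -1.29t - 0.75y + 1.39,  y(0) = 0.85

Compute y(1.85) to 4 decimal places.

0.3156

Euler: y_{n+1} = y_n + h·f(t_n, y_n).
t=0.000000, y=0.850000: f=0.752500 → y ← 0.850000 + 0.37·0.752500 = 1.128425
t=0.370000, y=1.128425: f=0.066381 → y ← 1.128425 + 0.37·0.066381 = 1.152986
t=0.740000, y=1.152986: f=-0.429340 → y ← 1.152986 + 0.37·(-0.429340) = 0.994130
t=1.110000, y=0.994130: f=-0.787498 → y ← 0.994130 + 0.37·(-0.787498) = 0.702756
t=1.480000, y=0.702756: f=-1.046267 → y ← 0.702756 + 0.37·(-1.046267) = 0.315637
y(1.85) ≈ 0.3156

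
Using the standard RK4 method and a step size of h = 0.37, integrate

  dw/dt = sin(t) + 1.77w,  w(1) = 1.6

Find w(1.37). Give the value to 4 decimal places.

RK4: k1 = f(t_n, w_n); k2 = f(t_n + h/2, w_n + (h/2)·k1); k3 = f(t_n + h/2, w_n + (h/2)·k2); k4 = f(t_n + h, w_n + h·k3); w_{n+1} = w_n + (h/6)·(k1 + 2k2 + 2k3 + k4).
t=1.000000, w=1.600000:
  k1 = f(1.000000, 1.600000) = 3.673471
  k2 = f(1.185000, 2.279592) = 4.961377
  k3 = f(1.185000, 2.517855) = 5.383102
  k4 = f(1.370000, 3.591748) = 7.337302
  w ← 1.600000 + (0.37/6)·(k1 + 2k2 + 2k3 + k4) = 3.554817
w(1.37) ≈ 3.5548

3.5548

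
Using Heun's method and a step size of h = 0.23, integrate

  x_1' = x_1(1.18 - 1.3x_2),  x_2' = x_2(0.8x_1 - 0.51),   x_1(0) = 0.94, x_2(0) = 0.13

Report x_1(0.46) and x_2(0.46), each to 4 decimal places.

Heun on (x_1,x_2): k1 = f(t_n, state_n); k2 = f(t_n + h, state_n + h·k1); state_{n+1} = state_n + (h/2)·(k1 + k2).
0.000000: (0.940000, 0.130000)
  k1 = (0.950340, 0.031460)
  predictor → (1.158578, 0.137236)
  k2 = (1.160424, 0.057208)
  → (1.182738, 0.140197)
0.230000: (1.182738, 0.140197)
  k1 = (1.180070, 0.061153)
  predictor → (1.454154, 0.154262)
  k2 = (1.424285, 0.100783)
  → (1.482239, 0.158819)
(x_1(0.46), x_2(0.46)) ≈ (1.4822, 0.1588)

1.4822, 0.1588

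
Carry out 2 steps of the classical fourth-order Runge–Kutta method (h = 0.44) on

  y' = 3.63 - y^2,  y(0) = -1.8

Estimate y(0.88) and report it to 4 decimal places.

-0.2344

RK4: k1 = f(x_n, y_n); k2 = f(x_n + h/2, y_n + (h/2)·k1); k3 = f(x_n + h/2, y_n + (h/2)·k2); k4 = f(x_n + h, y_n + h·k3); y_{n+1} = y_n + (h/6)·(k1 + 2k2 + 2k3 + k4).
x=0.000000, y=-1.800000:
  k1 = f(0.000000, -1.800000) = 0.390000
  k2 = f(0.220000, -1.714200) = 0.691518
  k3 = f(0.220000, -1.647866) = 0.914538
  k4 = f(0.440000, -1.397603) = 1.676705
  y ← -1.800000 + (0.44/6)·(k1 + 2k2 + 2k3 + k4) = -1.412887
x=0.440000, y=-1.412887:
  k1 = f(0.440000, -1.412887) = 1.633751
  k2 = f(0.660000, -1.053462) = 2.520219
  k3 = f(0.660000, -0.858439) = 2.893083
  k4 = f(0.880000, -0.139930) = 3.610420
  y ← -1.412887 + (0.44/6)·(k1 + 2k2 + 2k3 + k4) = -0.234363
y(0.88) ≈ -0.2344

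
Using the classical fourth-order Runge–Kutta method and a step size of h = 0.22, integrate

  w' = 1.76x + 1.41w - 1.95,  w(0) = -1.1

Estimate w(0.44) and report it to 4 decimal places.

-3.0226

RK4: k1 = f(x_n, w_n); k2 = f(x_n + h/2, w_n + (h/2)·k1); k3 = f(x_n + h/2, w_n + (h/2)·k2); k4 = f(x_n + h, w_n + h·k3); w_{n+1} = w_n + (h/6)·(k1 + 2k2 + 2k3 + k4).
x=0.000000, w=-1.100000:
  k1 = f(0.000000, -1.100000) = -3.501000
  k2 = f(0.110000, -1.485110) = -3.850405
  k3 = f(0.110000, -1.523545) = -3.904598
  k4 = f(0.220000, -1.959012) = -4.325006
  w ← -1.100000 + (0.22/6)·(k1 + 2k2 + 2k3 + k4) = -1.955654
x=0.220000, w=-1.955654:
  k1 = f(0.220000, -1.955654) = -4.320272
  k2 = f(0.330000, -2.430884) = -4.796746
  k3 = f(0.330000, -2.483296) = -4.870647
  k4 = f(0.440000, -3.027196) = -5.443947
  w ← -1.955654 + (0.22/6)·(k1 + 2k2 + 2k3 + k4) = -3.022617
w(0.44) ≈ -3.0226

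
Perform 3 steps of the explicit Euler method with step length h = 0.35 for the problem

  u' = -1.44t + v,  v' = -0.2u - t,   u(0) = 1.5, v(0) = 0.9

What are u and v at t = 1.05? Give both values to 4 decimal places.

1.7550, 0.1663

Euler on (u,v): u_{n+1} = u_n + h·u', v_{n+1} = v_n + h·v'.
0.000000: (1.500000, 0.900000); f=(0.900000, -0.300000) → (1.815000, 0.795000)
0.350000: (1.815000, 0.795000); f=(0.291000, -0.713000) → (1.916850, 0.545450)
0.700000: (1.916850, 0.545450); f=(-0.462550, -1.083370) → (1.754957, 0.166271)
(u(1.05), v(1.05)) ≈ (1.7550, 0.1663)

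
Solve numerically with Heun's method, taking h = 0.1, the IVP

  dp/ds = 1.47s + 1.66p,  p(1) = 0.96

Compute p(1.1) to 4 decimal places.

1.2991

Heun: k1 = f(s_n, p_n); k2 = f(s_n + h, p_n + h·k1); p_{n+1} = p_n + (h/2)·(k1 + k2).
s=1.000000, p=0.960000:
  k1 = f(1.000000, 0.960000) = 3.063600
  k2 = f(1.100000, 1.266360) = 3.719158
  p ← 0.960000 + (0.1/2)·(3.063600 + 3.719158) = 1.299138
p(1.1) ≈ 1.2991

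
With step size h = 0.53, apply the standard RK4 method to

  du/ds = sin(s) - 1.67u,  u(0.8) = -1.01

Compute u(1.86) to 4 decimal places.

RK4: k1 = f(s_n, u_n); k2 = f(s_n + h/2, u_n + (h/2)·k1); k3 = f(s_n + h/2, u_n + (h/2)·k2); k4 = f(s_n + h, u_n + h·k3); u_{n+1} = u_n + (h/6)·(k1 + 2k2 + 2k3 + k4).
s=0.800000, u=-1.010000:
  k1 = f(0.800000, -1.010000) = 2.404056
  k2 = f(1.065000, -0.372925) = 1.497574
  k3 = f(1.065000, -0.613143) = 1.898738
  k4 = f(1.330000, -0.003669) = 0.977276
  u ← -1.010000 + (0.53/6)·(k1 + 2k2 + 2k3 + k4) = -0.111301
s=1.330000, u=-0.111301:
  k1 = f(1.330000, -0.111301) = 1.157020
  k2 = f(1.595000, 0.195310) = 0.673540
  k3 = f(1.595000, 0.067187) = 0.887504
  k4 = f(1.860000, 0.359077) = 0.358813
  u ← -0.111301 + (0.53/6)·(k1 + 2k2 + 2k3 + k4) = 0.298382
u(1.86) ≈ 0.2984

0.2984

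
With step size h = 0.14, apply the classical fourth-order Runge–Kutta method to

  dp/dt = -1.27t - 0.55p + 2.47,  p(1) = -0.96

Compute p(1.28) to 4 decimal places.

-0.5589

RK4: k1 = f(t_n, p_n); k2 = f(t_n + h/2, p_n + (h/2)·k1); k3 = f(t_n + h/2, p_n + (h/2)·k2); k4 = f(t_n + h, p_n + h·k3); p_{n+1} = p_n + (h/6)·(k1 + 2k2 + 2k3 + k4).
t=1.000000, p=-0.960000:
  k1 = f(1.000000, -0.960000) = 1.728000
  k2 = f(1.070000, -0.839040) = 1.572572
  k3 = f(1.070000, -0.849920) = 1.578556
  k4 = f(1.140000, -0.739002) = 1.428651
  p ← -0.960000 + (0.14/6)·(k1 + 2k2 + 2k3 + k4) = -0.739292
t=1.140000, p=-0.739292:
  k1 = f(1.140000, -0.739292) = 1.428811
  k2 = f(1.210000, -0.639275) = 1.284901
  k3 = f(1.210000, -0.649349) = 1.290442
  k4 = f(1.280000, -0.558630) = 1.151647
  p ← -0.739292 + (0.14/6)·(k1 + 2k2 + 2k3 + k4) = -0.558899
p(1.28) ≈ -0.5589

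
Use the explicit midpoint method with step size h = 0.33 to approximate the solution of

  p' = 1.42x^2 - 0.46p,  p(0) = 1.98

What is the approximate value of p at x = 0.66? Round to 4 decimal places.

Midpoint: k1 = f(x_n, p_n); k2 = f(x_n + h/2, p_n + (h/2)·k1); p_{n+1} = p_n + h·k2.
x=0.000000, p=1.980000:
  k1 = f(0.000000, 1.980000) = -0.910800
  k2 = f(0.165000, 1.829718) = -0.803011
  p ← 1.980000 + 0.33·(-0.803011) = 1.715006
x=0.330000, p=1.715006:
  k1 = f(0.330000, 1.715006) = -0.634265
  k2 = f(0.495000, 1.610353) = -0.392827
  p ← 1.715006 + 0.33·(-0.392827) = 1.585374
p(0.66) ≈ 1.5854

1.5854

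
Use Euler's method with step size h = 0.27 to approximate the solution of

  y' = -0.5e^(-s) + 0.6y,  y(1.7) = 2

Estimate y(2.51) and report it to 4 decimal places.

3.0684

Euler: y_{n+1} = y_n + h·f(s_n, y_n).
s=1.700000, y=2.000000: f=1.108658 → y ← 2.000000 + 0.27·1.108658 = 2.299338
s=1.970000, y=2.299338: f=1.309874 → y ← 2.299338 + 0.27·1.309874 = 2.653004
s=2.240000, y=2.653004: f=1.538573 → y ← 2.653004 + 0.27·1.538573 = 3.068418
y(2.51) ≈ 3.0684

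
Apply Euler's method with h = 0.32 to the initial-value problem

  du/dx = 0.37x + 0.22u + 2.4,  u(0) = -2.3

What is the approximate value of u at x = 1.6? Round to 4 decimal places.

1.5947

Euler: u_{n+1} = u_n + h·f(x_n, u_n).
x=0.000000, u=-2.300000: f=1.894000 → u ← -2.300000 + 0.32·1.894000 = -1.693920
x=0.320000, u=-1.693920: f=2.145738 → u ← -1.693920 + 0.32·2.145738 = -1.007284
x=0.640000, u=-1.007284: f=2.415198 → u ← -1.007284 + 0.32·2.415198 = -0.234421
x=0.960000, u=-0.234421: f=2.703627 → u ← -0.234421 + 0.32·2.703627 = 0.630740
x=1.280000, u=0.630740: f=3.012363 → u ← 0.630740 + 0.32·3.012363 = 1.594696
u(1.6) ≈ 1.5947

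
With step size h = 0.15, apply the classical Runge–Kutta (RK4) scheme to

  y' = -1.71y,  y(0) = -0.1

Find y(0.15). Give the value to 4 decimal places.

RK4: k1 = f(t_n, y_n); k2 = f(t_n + h/2, y_n + (h/2)·k1); k3 = f(t_n + h/2, y_n + (h/2)·k2); k4 = f(t_n + h, y_n + h·k3); y_{n+1} = y_n + (h/6)·(k1 + 2k2 + 2k3 + k4).
t=0.000000, y=-0.100000:
  k1 = f(0.000000, -0.100000) = 0.171000
  k2 = f(0.075000, -0.087175) = 0.149069
  k3 = f(0.075000, -0.088820) = 0.151882
  k4 = f(0.150000, -0.077218) = 0.132042
  y ← -0.100000 + (0.15/6)·(k1 + 2k2 + 2k3 + k4) = -0.077376
y(0.15) ≈ -0.0774

-0.0774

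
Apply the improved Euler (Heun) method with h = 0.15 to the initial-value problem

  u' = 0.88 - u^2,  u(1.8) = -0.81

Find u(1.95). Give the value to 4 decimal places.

Heun: k1 = f(x_n, u_n); k2 = f(x_n + h, u_n + h·k1); u_{n+1} = u_n + (h/2)·(k1 + k2).
x=1.800000, u=-0.810000:
  k1 = f(1.800000, -0.810000) = 0.223900
  k2 = f(1.950000, -0.776415) = 0.277180
  u ← -0.810000 + (0.15/2)·(0.223900 + 0.277180) = -0.772419
u(1.95) ≈ -0.7724

-0.7724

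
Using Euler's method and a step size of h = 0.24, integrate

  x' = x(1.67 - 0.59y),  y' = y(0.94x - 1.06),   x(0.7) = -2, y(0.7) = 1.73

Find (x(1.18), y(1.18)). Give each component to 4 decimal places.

Euler on (x,y): x_{n+1} = x_n + h·x', y_{n+1} = y_n + h·y'.
0.700000: (-2.000000, 1.730000); f=(-1.298600, -5.086200) → (-2.311664, 0.509312)
0.940000: (-2.311664, 0.509312); f=(-3.165838, -1.646587) → (-3.071465, 0.114131)
(x(1.18), y(1.18)) ≈ (-3.0715, 0.1141)

-3.0715, 0.1141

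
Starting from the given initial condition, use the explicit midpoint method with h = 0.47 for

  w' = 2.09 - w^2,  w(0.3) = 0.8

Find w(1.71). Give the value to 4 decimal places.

Midpoint: k1 = f(x_n, w_n); k2 = f(x_n + h/2, w_n + (h/2)·k1); w_{n+1} = w_n + h·k2.
x=0.300000, w=0.800000:
  k1 = f(0.300000, 0.800000) = 1.450000
  k2 = f(0.535000, 1.140750) = 0.788689
  w ← 0.800000 + 0.47·0.788689 = 1.170684
x=0.770000, w=1.170684:
  k1 = f(0.770000, 1.170684) = 0.719499
  k2 = f(1.005000, 1.339766) = 0.295026
  w ← 1.170684 + 0.47·0.295026 = 1.309346
x=1.240000, w=1.309346:
  k1 = f(1.240000, 1.309346) = 0.375612
  k2 = f(1.475000, 1.397615) = 0.136672
  w ← 1.309346 + 0.47·0.136672 = 1.373582
w(1.71) ≈ 1.3736

1.3736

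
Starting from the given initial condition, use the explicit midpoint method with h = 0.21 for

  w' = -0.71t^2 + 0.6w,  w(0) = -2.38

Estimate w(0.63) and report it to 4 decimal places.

Midpoint: k1 = f(t_n, w_n); k2 = f(t_n + h/2, w_n + (h/2)·k1); w_{n+1} = w_n + h·k2.
t=0.000000, w=-2.380000:
  k1 = f(0.000000, -2.380000) = -1.428000
  k2 = f(0.105000, -2.529940) = -1.525792
  w ← -2.380000 + 0.21·(-1.525792) = -2.700416
t=0.210000, w=-2.700416:
  k1 = f(0.210000, -2.700416) = -1.651561
  k2 = f(0.315000, -2.873830) = -1.794748
  w ← -2.700416 + 0.21·(-1.794748) = -3.077313
t=0.420000, w=-3.077313:
  k1 = f(0.420000, -3.077313) = -1.971632
  k2 = f(0.525000, -3.284335) = -2.166295
  w ← -3.077313 + 0.21·(-2.166295) = -3.532235
w(0.63) ≈ -3.5322

-3.5322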